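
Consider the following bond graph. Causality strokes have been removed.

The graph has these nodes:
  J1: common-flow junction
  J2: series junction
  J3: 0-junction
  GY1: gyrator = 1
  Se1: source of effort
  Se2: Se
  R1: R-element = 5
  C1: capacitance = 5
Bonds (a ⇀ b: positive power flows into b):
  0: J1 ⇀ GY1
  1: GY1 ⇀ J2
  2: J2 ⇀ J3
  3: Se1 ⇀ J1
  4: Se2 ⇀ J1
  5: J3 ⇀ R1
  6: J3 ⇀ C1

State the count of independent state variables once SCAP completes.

b3 →J1  (Se1: effort source, stroke at far end)
b4 →J1  (Se2 fixes effort; stroke away)
b0 →GY1  (J1: last free bond brings flow in)
b1 →GY1  (GY1 both-in/both-out from 0)
b2 →J2  (common-f at J2 fixed by 1)
b6 →J3  (C1: C, integral causality)
b5 →R1  (0-jn J3 has e-setter on 6)

1  (C1 all integral)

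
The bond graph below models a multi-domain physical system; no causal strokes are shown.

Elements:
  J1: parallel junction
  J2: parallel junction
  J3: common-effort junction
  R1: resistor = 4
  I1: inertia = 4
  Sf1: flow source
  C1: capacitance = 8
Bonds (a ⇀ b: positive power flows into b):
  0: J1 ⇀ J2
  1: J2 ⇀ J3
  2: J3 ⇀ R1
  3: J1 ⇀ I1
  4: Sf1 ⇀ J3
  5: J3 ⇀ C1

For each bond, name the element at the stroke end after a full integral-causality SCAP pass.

β0 →J1
β1 →J2
β2 →R1
β3 →I1
β4 →Sf1
β5 →J3

bond 4 →Sf1  (Sf1 (Sf) sets flow on bond)
bond 3 →I1  (I1: I, integral causality)
bond 0 →J1  (only one effort-in slot at J1)
bond 1 →J2  (closing 0-jn rule on J2)
bond 5 →J3  (C1 integral (e out))
bond 2 →R1  (J3: bond 5 brought effort, rest push out)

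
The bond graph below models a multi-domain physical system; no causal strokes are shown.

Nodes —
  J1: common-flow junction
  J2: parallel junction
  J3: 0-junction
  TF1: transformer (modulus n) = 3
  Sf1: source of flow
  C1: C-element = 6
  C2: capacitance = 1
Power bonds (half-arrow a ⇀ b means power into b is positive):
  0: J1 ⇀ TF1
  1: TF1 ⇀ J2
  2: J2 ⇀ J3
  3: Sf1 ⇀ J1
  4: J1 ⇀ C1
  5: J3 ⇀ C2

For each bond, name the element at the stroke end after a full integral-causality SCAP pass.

b3 →Sf1  (Sf1 (Sf) sets flow on bond)
b0 →J1  (J1: bond 3 brought flow, rest push out)
b4 →J1  (1-jn J1 has f-setter on 3)
b1 →TF1  (TF1 one-in-one-out from 0)
b2 →J2  (J2 needs exactly one e-in)
b5 →J3  (J3: last free bond brings effort in)

bond 0 stroke at J1
bond 1 stroke at TF1
bond 2 stroke at J2
bond 3 stroke at Sf1
bond 4 stroke at J1
bond 5 stroke at J3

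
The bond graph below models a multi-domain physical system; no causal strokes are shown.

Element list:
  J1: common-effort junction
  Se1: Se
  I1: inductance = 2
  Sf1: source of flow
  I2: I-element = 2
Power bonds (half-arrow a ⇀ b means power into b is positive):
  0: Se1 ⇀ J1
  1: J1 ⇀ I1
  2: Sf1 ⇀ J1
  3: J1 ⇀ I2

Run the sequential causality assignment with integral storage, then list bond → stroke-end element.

β0 stroke at J1  (Se1 fixes effort; stroke away)
β2 stroke at Sf1  (source Sf1 imposes f)
β1 stroke at I1  (J1 effort already set via bond 0)
β3 stroke at I2  (common-e at J1 fixed by 0)

β0 stroke→J1
β1 stroke→I1
β2 stroke→Sf1
β3 stroke→I2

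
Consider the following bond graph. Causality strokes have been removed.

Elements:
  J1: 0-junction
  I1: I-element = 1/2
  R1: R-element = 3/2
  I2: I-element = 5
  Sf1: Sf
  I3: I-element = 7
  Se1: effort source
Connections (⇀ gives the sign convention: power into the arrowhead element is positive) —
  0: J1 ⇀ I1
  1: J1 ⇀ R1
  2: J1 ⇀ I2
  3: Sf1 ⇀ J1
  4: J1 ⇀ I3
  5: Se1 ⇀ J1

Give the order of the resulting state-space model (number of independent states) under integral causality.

bond 3 stroke→Sf1  (Sf1 (Sf) sets flow on bond)
bond 5 stroke→J1  (Se1: effort source, stroke at far end)
bond 0 stroke→I1  (common-e at J1 fixed by 5)
bond 1 stroke→R1  (0-jn J1 has e-setter on 5)
bond 2 stroke→I2  (J1: bond 5 brought effort, rest push out)
bond 4 stroke→I3  (J1: bond 5 brought effort, rest push out)

3  (I1, I2, I3 all integral)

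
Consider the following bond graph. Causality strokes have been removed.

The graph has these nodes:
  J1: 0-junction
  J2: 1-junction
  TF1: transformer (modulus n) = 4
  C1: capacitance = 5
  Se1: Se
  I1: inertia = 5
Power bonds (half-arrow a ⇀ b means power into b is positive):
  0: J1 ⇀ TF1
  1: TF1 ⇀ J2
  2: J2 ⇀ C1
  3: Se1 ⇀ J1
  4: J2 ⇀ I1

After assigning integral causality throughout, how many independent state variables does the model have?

2  (C1, I1 all integral)

b3 stroke→J1  (Se1 fixes effort; stroke away)
b0 stroke→TF1  (common-e at J1 fixed by 3)
b1 stroke→J2  (TF1: transformer flips bond 0)
b2 stroke→J2  (C1: C, integral causality)
b4 stroke→I1  (closing 1-jn rule on J2)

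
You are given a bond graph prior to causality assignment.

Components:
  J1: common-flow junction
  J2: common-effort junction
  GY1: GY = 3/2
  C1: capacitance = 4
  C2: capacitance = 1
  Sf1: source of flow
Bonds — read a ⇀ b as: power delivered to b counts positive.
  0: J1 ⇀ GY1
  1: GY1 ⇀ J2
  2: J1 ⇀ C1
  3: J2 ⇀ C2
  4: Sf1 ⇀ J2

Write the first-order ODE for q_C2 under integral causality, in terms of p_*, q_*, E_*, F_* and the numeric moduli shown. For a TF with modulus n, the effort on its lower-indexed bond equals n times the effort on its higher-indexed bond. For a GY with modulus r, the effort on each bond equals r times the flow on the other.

dq_C2/dt = F_Sf1 - q_C1/6

b4 |Sf1  (source Sf1 imposes f)
b2 |J1  (C1 integral (e out))
b0 |GY1  (only one flow-in slot at J1)
b1 |GY1  (GY1: gyrator matches bond 0)
b3 |J2  (J2: last free bond brings effort in)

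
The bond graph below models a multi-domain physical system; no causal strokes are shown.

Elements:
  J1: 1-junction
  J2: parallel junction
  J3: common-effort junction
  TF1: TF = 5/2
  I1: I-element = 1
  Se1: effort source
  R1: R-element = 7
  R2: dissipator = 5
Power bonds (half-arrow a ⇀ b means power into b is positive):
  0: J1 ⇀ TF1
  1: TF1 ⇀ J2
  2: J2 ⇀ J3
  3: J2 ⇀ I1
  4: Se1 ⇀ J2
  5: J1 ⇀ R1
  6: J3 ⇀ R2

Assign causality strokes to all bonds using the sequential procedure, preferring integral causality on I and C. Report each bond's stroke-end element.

#4 stroke→J2  (Se1 (Se) sets effort on bond)
#1 stroke→TF1  (common-e at J2 fixed by 4)
#2 stroke→J3  (0-jn J2 has e-setter on 4)
#3 stroke→I1  (J2 effort already set via bond 4)
#6 stroke→R2  (J3 effort already set via bond 2)
#0 stroke→J1  (TF1 one-in-one-out from 1)
#5 stroke→R1  (J1: last free bond brings flow in)

b0 |J1
b1 |TF1
b2 |J3
b3 |I1
b4 |J2
b5 |R1
b6 |R2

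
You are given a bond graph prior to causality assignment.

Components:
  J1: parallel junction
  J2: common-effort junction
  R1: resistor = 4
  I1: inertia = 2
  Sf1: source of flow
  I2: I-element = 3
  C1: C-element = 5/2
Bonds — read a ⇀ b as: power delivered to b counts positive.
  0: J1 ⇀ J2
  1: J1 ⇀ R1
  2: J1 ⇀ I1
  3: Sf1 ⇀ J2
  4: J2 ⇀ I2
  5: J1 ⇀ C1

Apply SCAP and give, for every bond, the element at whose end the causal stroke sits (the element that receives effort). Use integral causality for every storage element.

β0 →J2
β1 →R1
β2 →I1
β3 →Sf1
β4 →I2
β5 →J1

b3 stroke→Sf1  (source Sf1 imposes f)
b2 stroke→I1  (I1 outputs flow p/I1)
b4 stroke→I2  (I2 outputs flow p/I2)
b0 stroke→J2  (closing 0-jn rule on J2)
b5 stroke→J1  (prefer integral on C1)
b1 stroke→R1  (J1: bond 5 brought effort, rest push out)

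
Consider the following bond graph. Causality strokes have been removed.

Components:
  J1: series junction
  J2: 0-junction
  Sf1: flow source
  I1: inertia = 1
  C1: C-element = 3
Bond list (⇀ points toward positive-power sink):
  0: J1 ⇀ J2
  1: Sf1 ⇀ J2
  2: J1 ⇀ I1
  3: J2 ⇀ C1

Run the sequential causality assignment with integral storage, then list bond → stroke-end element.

#0 stroke→J1
#1 stroke→Sf1
#2 stroke→I1
#3 stroke→J2

#1 →Sf1  (source Sf1 imposes f)
#2 →I1  (prefer integral on I1)
#0 →J1  (J1: bond 2 brought flow, rest push out)
#3 →J2  (only one effort-in slot at J2)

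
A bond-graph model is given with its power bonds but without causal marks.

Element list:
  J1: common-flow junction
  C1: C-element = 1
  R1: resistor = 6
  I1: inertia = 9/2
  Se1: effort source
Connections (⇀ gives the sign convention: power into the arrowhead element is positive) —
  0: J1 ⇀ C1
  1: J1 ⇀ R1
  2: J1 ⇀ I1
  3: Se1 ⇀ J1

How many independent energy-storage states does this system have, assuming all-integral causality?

2  (C1, I1 all integral)

#3 stroke at J1  (source Se1 imposes e)
#0 stroke at J1  (C1 integral (e out))
#2 stroke at I1  (I1 outputs flow p/I1)
#1 stroke at J1  (1-jn J1 has f-setter on 2)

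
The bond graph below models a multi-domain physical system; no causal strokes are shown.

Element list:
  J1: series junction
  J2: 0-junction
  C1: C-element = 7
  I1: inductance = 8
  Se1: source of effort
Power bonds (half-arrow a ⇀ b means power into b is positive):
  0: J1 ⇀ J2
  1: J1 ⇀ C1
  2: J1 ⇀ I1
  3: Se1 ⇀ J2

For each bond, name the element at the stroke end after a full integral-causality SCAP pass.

β3 stroke at J2  (Se1 (Se) sets effort on bond)
β0 stroke at J1  (J2 effort already set via bond 3)
β1 stroke at J1  (C1: C, integral causality)
β2 stroke at I1  (J1 needs exactly one f-in)

bond 0 |J1
bond 1 |J1
bond 2 |I1
bond 3 |J2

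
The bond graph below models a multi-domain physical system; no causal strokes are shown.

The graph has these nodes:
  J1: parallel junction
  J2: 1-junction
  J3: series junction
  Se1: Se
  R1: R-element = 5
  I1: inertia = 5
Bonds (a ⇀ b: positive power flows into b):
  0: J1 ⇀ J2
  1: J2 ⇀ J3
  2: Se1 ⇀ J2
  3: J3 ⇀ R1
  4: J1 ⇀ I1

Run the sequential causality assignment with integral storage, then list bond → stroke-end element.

b0 |J1
b1 |J2
b2 |J2
b3 |J3
b4 |I1

β2 stroke at J2  (Se1: effort source, stroke at far end)
β4 stroke at I1  (I1 integral (f out))
β0 stroke at J1  (only one effort-in slot at J1)
β1 stroke at J2  (J2: bond 0 brought flow, rest push out)
β3 stroke at J3  (1-jn J3 has f-setter on 1)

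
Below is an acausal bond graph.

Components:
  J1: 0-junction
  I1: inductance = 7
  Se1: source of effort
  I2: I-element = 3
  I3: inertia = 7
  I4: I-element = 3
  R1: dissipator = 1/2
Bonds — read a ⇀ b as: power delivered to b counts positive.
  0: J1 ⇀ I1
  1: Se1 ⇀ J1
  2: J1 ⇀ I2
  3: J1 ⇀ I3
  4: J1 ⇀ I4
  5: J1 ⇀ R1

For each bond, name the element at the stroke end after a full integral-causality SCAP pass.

#0 →I1
#1 →J1
#2 →I2
#3 →I3
#4 →I4
#5 →R1

bond 1 |J1  (Se1 fixes effort; stroke away)
bond 0 |I1  (J1 effort already set via bond 1)
bond 2 |I2  (J1: bond 1 brought effort, rest push out)
bond 3 |I3  (J1: bond 1 brought effort, rest push out)
bond 4 |I4  (common-e at J1 fixed by 1)
bond 5 |R1  (J1: bond 1 brought effort, rest push out)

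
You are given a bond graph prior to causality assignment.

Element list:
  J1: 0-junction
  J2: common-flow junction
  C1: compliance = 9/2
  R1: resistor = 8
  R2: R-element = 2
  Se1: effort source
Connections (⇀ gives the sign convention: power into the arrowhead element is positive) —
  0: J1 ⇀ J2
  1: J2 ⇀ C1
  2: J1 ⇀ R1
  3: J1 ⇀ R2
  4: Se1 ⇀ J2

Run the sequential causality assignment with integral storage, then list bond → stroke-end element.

b0 →J1
b1 →J2
b2 →R1
b3 →R2
b4 →J2

bond 4 stroke→J2  (Se1: effort source, stroke at far end)
bond 1 stroke→J2  (C1 outputs effort q/C1)
bond 0 stroke→J1  (only one flow-in slot at J2)
bond 2 stroke→R1  (J1: bond 0 brought effort, rest push out)
bond 3 stroke→R2  (0-jn J1 has e-setter on 0)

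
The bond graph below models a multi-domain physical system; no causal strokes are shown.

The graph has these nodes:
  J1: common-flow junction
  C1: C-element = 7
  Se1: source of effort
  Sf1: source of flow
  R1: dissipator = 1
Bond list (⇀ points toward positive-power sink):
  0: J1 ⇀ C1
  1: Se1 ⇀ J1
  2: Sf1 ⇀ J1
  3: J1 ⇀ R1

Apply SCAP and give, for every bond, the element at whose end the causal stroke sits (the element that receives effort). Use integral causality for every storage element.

β1 stroke→J1  (Se1: effort source, stroke at far end)
β2 stroke→Sf1  (Sf1 fixes flow; stroke at Sf1)
β0 stroke→J1  (1-jn J1 has f-setter on 2)
β3 stroke→J1  (J1: bond 2 brought flow, rest push out)

bond 0 |J1
bond 1 |J1
bond 2 |Sf1
bond 3 |J1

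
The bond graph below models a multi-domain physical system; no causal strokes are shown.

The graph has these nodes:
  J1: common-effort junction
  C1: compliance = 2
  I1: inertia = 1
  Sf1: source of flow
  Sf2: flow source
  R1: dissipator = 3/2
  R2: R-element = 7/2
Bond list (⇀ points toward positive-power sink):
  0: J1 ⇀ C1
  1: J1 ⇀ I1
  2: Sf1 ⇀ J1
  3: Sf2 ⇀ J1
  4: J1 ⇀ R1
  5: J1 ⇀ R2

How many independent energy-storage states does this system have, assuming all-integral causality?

2  (C1, I1 all integral)

b2 stroke→Sf1  (source Sf1 imposes f)
b3 stroke→Sf2  (Sf2 fixes flow; stroke at Sf2)
b0 stroke→J1  (C1: C, integral causality)
b1 stroke→I1  (0-jn J1 has e-setter on 0)
b4 stroke→R1  (J1: bond 0 brought effort, rest push out)
b5 stroke→R2  (common-e at J1 fixed by 0)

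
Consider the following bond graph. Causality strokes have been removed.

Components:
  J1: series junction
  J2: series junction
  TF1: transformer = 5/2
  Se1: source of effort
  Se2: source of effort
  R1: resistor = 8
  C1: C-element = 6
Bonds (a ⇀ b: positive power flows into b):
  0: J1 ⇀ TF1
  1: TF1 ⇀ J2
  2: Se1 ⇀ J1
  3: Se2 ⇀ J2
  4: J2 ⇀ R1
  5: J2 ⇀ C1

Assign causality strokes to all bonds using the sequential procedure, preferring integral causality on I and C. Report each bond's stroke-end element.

b0 stroke at TF1
b1 stroke at J2
b2 stroke at J1
b3 stroke at J2
b4 stroke at R1
b5 stroke at J2

bond 2 stroke at J1  (source Se1 imposes e)
bond 3 stroke at J2  (Se2 (Se) sets effort on bond)
bond 0 stroke at TF1  (J1: last free bond brings flow in)
bond 1 stroke at J2  (TF1: transformer flips bond 0)
bond 5 stroke at J2  (C1 outputs effort q/C1)
bond 4 stroke at R1  (closing 1-jn rule on J2)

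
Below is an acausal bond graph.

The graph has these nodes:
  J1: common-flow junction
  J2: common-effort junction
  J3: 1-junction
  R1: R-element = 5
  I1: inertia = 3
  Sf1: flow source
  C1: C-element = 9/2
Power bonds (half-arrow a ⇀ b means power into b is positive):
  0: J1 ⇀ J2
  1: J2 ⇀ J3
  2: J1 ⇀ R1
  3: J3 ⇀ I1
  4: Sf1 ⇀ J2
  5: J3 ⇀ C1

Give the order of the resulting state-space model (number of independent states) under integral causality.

2  (C1, I1 all integral)

b4 stroke at Sf1  (Sf1: flow source, stroke at near end)
b3 stroke at I1  (prefer integral on I1)
b1 stroke at J3  (J3: bond 3 brought flow, rest push out)
b5 stroke at J3  (common-f at J3 fixed by 3)
b0 stroke at J2  (only one effort-in slot at J2)
b2 stroke at J1  (1-jn J1 has f-setter on 0)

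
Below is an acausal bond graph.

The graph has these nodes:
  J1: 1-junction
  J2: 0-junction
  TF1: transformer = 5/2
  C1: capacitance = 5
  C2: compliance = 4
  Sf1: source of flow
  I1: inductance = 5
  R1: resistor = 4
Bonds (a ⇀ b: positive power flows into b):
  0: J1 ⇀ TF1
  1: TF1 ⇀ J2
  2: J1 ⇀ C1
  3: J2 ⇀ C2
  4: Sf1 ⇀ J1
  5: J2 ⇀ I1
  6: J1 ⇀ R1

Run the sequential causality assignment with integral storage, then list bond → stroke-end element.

b0 →J1
b1 →TF1
b2 →J1
b3 →J2
b4 →Sf1
b5 →I1
b6 →J1

b4 |Sf1  (Sf1 fixes flow; stroke at Sf1)
b0 |J1  (J1: bond 4 brought flow, rest push out)
b2 |J1  (J1: bond 4 brought flow, rest push out)
b6 |J1  (J1 flow already set via bond 4)
b1 |TF1  (TF1: transformer flips bond 0)
b3 |J2  (C2 integral (e out))
b5 |I1  (J2 effort already set via bond 3)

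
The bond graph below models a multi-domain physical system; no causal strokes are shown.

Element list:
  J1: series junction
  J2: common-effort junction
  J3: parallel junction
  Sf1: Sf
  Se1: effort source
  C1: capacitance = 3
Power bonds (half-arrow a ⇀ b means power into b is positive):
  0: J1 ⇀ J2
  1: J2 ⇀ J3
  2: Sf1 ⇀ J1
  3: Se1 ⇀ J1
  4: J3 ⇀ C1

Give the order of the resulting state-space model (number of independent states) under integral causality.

bond 2 stroke at Sf1  (Sf1: flow source, stroke at near end)
bond 3 stroke at J1  (source Se1 imposes e)
bond 0 stroke at J1  (J1: bond 2 brought flow, rest push out)
bond 1 stroke at J2  (J2 needs exactly one e-in)
bond 4 stroke at J3  (J3: last free bond brings effort in)

1  (C1 all integral)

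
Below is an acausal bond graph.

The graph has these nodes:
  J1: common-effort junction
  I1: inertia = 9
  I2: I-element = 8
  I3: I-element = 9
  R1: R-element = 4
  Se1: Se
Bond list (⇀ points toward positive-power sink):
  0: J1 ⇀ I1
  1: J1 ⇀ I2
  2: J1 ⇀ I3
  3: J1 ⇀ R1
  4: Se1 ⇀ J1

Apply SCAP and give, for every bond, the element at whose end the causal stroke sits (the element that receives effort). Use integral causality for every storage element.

#0 stroke→I1
#1 stroke→I2
#2 stroke→I3
#3 stroke→R1
#4 stroke→J1

bond 4 →J1  (Se1 (Se) sets effort on bond)
bond 0 →I1  (J1: bond 4 brought effort, rest push out)
bond 1 →I2  (common-e at J1 fixed by 4)
bond 2 →I3  (common-e at J1 fixed by 4)
bond 3 →R1  (common-e at J1 fixed by 4)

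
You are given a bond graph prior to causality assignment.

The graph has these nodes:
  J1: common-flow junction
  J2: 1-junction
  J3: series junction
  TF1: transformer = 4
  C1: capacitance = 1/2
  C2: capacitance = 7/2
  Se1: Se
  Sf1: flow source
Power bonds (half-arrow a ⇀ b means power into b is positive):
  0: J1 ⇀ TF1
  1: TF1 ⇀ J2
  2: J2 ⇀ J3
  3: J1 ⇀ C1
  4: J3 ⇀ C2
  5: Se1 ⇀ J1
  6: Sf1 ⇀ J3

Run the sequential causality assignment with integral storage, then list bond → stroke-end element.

β0 stroke at TF1
β1 stroke at J2
β2 stroke at J3
β3 stroke at J1
β4 stroke at J3
β5 stroke at J1
β6 stroke at Sf1

b5 →J1  (source Se1 imposes e)
b6 →Sf1  (Sf1 fixes flow; stroke at Sf1)
b2 →J3  (J3 flow already set via bond 6)
b4 →J3  (common-f at J3 fixed by 6)
b1 →J2  (common-f at J2 fixed by 2)
b0 →TF1  (TF1: transformer flips bond 1)
b3 →J1  (common-f at J1 fixed by 0)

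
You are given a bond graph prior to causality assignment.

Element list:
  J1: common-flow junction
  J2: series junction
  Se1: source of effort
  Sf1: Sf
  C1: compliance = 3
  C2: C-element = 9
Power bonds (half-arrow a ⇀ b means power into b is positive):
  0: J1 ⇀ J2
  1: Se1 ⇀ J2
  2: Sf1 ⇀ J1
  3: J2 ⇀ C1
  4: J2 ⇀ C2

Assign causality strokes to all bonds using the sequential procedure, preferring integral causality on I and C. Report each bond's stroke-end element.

bond 1 stroke at J2  (Se1: effort source, stroke at far end)
bond 2 stroke at Sf1  (Sf1 fixes flow; stroke at Sf1)
bond 0 stroke at J1  (J1 flow already set via bond 2)
bond 3 stroke at J2  (1-jn J2 has f-setter on 0)
bond 4 stroke at J2  (common-f at J2 fixed by 0)

bond 0 →J1
bond 1 →J2
bond 2 →Sf1
bond 3 →J2
bond 4 →J2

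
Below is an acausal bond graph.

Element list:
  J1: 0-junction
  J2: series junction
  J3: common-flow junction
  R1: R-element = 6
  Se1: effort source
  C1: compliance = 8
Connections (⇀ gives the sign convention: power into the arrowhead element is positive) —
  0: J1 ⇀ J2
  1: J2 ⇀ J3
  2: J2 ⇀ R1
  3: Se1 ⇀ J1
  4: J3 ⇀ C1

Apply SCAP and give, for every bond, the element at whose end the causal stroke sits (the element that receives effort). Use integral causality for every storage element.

bond 3 stroke at J1  (Se1 (Se) sets effort on bond)
bond 0 stroke at J2  (0-jn J1 has e-setter on 3)
bond 4 stroke at J3  (prefer integral on C1)
bond 1 stroke at J2  (J3: last free bond brings flow in)
bond 2 stroke at R1  (only one flow-in slot at J2)

bond 0 stroke→J2
bond 1 stroke→J2
bond 2 stroke→R1
bond 3 stroke→J1
bond 4 stroke→J3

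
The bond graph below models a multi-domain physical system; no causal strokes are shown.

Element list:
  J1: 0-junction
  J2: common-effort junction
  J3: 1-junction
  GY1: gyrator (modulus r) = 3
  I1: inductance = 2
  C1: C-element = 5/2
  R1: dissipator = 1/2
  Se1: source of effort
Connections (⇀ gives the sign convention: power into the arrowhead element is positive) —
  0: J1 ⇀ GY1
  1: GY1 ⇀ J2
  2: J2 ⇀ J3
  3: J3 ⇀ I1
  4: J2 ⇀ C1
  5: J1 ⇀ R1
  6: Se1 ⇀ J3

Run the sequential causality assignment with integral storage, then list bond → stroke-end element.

β6 stroke at J3  (Se1 (Se) sets effort on bond)
β3 stroke at I1  (I1: I, integral causality)
β2 stroke at J3  (1-jn J3 has f-setter on 3)
β4 stroke at J2  (prefer integral on C1)
β1 stroke at GY1  (0-jn J2 has e-setter on 4)
β0 stroke at GY1  (GY1: gyrator matches bond 1)
β5 stroke at J1  (J1: last free bond brings effort in)

#0 stroke→GY1
#1 stroke→GY1
#2 stroke→J3
#3 stroke→I1
#4 stroke→J2
#5 stroke→J1
#6 stroke→J3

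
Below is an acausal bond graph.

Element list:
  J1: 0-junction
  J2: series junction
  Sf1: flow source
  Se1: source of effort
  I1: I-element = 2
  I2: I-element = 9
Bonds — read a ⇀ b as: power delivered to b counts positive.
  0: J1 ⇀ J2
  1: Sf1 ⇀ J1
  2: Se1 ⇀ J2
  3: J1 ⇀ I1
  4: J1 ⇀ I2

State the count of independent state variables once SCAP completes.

2  (I1, I2 all integral)

b1 |Sf1  (Sf1 (Sf) sets flow on bond)
b2 |J2  (Se1: effort source, stroke at far end)
b0 |J1  (only one flow-in slot at J2)
b3 |I1  (common-e at J1 fixed by 0)
b4 |I2  (J1 effort already set via bond 0)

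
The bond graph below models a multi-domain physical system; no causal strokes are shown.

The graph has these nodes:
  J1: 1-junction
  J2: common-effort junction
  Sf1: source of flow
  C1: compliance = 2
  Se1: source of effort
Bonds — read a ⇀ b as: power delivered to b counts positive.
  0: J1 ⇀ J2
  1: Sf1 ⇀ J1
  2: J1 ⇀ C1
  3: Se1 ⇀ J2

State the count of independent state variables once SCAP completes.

1  (C1 all integral)

β1 →Sf1  (source Sf1 imposes f)
β3 →J2  (Se1 (Se) sets effort on bond)
β0 →J1  (J1: bond 1 brought flow, rest push out)
β2 →J1  (1-jn J1 has f-setter on 1)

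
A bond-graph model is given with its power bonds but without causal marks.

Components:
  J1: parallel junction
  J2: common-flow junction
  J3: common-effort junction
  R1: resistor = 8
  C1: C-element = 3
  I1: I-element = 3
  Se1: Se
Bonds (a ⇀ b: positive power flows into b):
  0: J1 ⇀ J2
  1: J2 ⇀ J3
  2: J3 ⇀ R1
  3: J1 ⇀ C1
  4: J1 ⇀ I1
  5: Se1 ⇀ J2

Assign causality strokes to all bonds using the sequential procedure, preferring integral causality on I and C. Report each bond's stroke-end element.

b5 |J2  (Se1 fixes effort; stroke away)
b3 |J1  (C1 outputs effort q/C1)
b0 |J2  (J1 effort already set via bond 3)
b4 |I1  (J1 effort already set via bond 3)
b1 |J3  (closing 1-jn rule on J2)
b2 |R1  (J3 effort already set via bond 1)

bond 0 |J2
bond 1 |J3
bond 2 |R1
bond 3 |J1
bond 4 |I1
bond 5 |J2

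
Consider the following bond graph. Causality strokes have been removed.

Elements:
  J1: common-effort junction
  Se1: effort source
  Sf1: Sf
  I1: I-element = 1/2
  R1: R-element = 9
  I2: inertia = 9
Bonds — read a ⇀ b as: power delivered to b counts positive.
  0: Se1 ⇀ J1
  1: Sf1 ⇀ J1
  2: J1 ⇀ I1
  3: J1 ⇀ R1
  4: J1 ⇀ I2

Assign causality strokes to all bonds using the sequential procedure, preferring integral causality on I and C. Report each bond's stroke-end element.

b0 |J1  (Se1 (Se) sets effort on bond)
b1 |Sf1  (Sf1 (Sf) sets flow on bond)
b2 |I1  (common-e at J1 fixed by 0)
b3 |R1  (common-e at J1 fixed by 0)
b4 |I2  (0-jn J1 has e-setter on 0)

bond 0 stroke→J1
bond 1 stroke→Sf1
bond 2 stroke→I1
bond 3 stroke→R1
bond 4 stroke→I2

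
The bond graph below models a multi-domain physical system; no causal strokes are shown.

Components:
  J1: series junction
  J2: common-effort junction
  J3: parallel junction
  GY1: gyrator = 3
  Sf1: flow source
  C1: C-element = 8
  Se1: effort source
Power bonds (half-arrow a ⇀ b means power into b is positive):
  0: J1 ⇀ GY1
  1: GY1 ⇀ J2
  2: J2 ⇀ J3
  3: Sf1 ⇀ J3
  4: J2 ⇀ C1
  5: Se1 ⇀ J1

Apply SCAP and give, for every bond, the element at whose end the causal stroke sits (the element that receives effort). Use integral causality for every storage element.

#0 stroke→GY1
#1 stroke→GY1
#2 stroke→J3
#3 stroke→Sf1
#4 stroke→J2
#5 stroke→J1

β3 →Sf1  (Sf1: flow source, stroke at near end)
β5 →J1  (Se1 (Se) sets effort on bond)
β0 →GY1  (J1 needs exactly one f-in)
β2 →J3  (J3: last free bond brings effort in)
β1 →GY1  (GY1: gyrator matches bond 0)
β4 →J2  (J2 needs exactly one e-in)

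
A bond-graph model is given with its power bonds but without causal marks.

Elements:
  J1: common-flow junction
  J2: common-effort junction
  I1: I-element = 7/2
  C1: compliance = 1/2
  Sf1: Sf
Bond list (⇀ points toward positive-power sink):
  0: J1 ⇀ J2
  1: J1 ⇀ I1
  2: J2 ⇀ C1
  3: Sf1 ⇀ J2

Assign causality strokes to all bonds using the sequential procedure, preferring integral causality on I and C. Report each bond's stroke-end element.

bond 3 stroke at Sf1  (source Sf1 imposes f)
bond 1 stroke at I1  (I1: I, integral causality)
bond 0 stroke at J1  (J1: bond 1 brought flow, rest push out)
bond 2 stroke at J2  (J2: last free bond brings effort in)

b0 stroke at J1
b1 stroke at I1
b2 stroke at J2
b3 stroke at Sf1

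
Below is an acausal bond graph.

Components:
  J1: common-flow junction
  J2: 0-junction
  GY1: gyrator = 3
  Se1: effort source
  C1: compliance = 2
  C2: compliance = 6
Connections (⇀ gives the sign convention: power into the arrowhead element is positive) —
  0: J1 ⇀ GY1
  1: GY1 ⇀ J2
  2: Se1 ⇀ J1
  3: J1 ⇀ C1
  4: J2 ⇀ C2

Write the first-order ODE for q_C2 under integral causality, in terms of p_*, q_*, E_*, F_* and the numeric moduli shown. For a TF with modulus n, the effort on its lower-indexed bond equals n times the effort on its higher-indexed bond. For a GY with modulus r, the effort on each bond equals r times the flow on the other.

dq_C2/dt = E_Se1/3 - q_C1/6

b2 →J1  (source Se1 imposes e)
b3 →J1  (C1 outputs effort q/C1)
b0 →GY1  (closing 1-jn rule on J1)
b1 →GY1  (GY1: gyrator matches bond 0)
b4 →J2  (J2: last free bond brings effort in)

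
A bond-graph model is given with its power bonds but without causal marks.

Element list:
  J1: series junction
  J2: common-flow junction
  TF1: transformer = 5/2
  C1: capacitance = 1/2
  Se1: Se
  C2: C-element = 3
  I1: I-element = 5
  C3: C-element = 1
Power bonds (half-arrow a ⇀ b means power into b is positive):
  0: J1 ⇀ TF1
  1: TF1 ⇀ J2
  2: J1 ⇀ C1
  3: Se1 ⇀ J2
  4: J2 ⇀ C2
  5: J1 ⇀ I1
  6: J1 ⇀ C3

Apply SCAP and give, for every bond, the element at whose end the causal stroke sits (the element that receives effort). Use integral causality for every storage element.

β0 |J1
β1 |TF1
β2 |J1
β3 |J2
β4 |J2
β5 |I1
β6 |J1

β3 |J2  (Se1 fixes effort; stroke away)
β2 |J1  (C1: C, integral causality)
β4 |J2  (C2 outputs effort q/C2)
β1 |TF1  (J2 needs exactly one f-in)
β0 |J1  (through TF1, causality passes straight; one stroke at TF1)
β5 |I1  (I1: I, integral causality)
β6 |J1  (1-jn J1 has f-setter on 5)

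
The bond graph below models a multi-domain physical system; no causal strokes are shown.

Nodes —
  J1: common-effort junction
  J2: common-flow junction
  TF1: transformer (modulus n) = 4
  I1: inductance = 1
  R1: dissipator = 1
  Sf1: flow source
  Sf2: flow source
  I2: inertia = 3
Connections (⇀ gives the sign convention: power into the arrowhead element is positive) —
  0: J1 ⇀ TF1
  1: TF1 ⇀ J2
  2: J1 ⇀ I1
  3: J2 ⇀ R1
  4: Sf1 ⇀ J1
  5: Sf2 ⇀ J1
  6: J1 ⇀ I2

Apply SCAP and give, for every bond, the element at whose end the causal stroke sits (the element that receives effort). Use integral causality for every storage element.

β0 |J1
β1 |TF1
β2 |I1
β3 |J2
β4 |Sf1
β5 |Sf2
β6 |I2

b4 |Sf1  (Sf1: flow source, stroke at near end)
b5 |Sf2  (Sf2 fixes flow; stroke at Sf2)
b2 |I1  (I1 integral (f out))
b6 |I2  (I2 outputs flow p/I2)
b0 |J1  (J1: last free bond brings effort in)
b1 |TF1  (TF TF1: opposite of bond 0)
b3 |J2  (common-f at J2 fixed by 1)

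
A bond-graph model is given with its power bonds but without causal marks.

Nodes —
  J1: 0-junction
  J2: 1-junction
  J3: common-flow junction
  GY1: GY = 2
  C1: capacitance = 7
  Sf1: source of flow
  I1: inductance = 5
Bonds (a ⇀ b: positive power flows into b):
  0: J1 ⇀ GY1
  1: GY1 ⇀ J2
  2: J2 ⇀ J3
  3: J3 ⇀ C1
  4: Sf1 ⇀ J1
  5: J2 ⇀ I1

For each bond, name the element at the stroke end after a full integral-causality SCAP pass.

bond 4 stroke at Sf1  (Sf1: flow source, stroke at near end)
bond 0 stroke at J1  (closing 0-jn rule on J1)
bond 1 stroke at J2  (GY1 both-in/both-out from 0)
bond 3 stroke at J3  (C1: C, integral causality)
bond 2 stroke at J2  (only one flow-in slot at J3)
bond 5 stroke at I1  (J2 needs exactly one f-in)

bond 0 stroke at J1
bond 1 stroke at J2
bond 2 stroke at J2
bond 3 stroke at J3
bond 4 stroke at Sf1
bond 5 stroke at I1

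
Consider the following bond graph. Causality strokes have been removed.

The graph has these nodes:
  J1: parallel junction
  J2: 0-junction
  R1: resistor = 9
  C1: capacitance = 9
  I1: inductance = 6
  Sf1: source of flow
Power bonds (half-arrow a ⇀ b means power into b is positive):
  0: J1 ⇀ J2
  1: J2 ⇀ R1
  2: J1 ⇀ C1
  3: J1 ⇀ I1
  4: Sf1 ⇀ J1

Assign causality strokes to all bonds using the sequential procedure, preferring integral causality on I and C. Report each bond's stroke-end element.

#0 →J2
#1 →R1
#2 →J1
#3 →I1
#4 →Sf1

bond 4 →Sf1  (source Sf1 imposes f)
bond 2 →J1  (prefer integral on C1)
bond 0 →J2  (J1: bond 2 brought effort, rest push out)
bond 3 →I1  (J1 effort already set via bond 2)
bond 1 →R1  (J2: bond 0 brought effort, rest push out)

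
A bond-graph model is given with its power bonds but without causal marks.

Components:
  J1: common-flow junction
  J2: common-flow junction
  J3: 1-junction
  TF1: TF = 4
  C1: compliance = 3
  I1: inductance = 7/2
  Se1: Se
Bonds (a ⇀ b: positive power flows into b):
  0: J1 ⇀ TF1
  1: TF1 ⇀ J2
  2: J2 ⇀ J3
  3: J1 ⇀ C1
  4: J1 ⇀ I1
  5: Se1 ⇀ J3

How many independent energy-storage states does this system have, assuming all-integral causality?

2  (C1, I1 all integral)

#5 |J3  (source Se1 imposes e)
#2 |J2  (closing 1-jn rule on J3)
#1 |TF1  (closing 1-jn rule on J2)
#0 |J1  (through TF1, causality passes straight; one stroke at TF1)
#3 |J1  (C1: C, integral causality)
#4 |I1  (closing 1-jn rule on J1)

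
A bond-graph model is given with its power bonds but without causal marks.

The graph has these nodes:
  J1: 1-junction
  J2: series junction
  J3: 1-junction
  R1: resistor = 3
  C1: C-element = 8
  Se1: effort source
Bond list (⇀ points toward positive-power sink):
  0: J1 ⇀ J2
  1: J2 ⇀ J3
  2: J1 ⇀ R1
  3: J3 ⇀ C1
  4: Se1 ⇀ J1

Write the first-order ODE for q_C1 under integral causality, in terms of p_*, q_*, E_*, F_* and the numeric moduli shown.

bond 4 stroke→J1  (Se1: effort source, stroke at far end)
bond 3 stroke→J3  (C1 outputs effort q/C1)
bond 1 stroke→J2  (closing 1-jn rule on J3)
bond 0 stroke→J1  (J2: last free bond brings flow in)
bond 2 stroke→R1  (J1: last free bond brings flow in)

dq_C1/dt = E_Se1/3 - q_C1/24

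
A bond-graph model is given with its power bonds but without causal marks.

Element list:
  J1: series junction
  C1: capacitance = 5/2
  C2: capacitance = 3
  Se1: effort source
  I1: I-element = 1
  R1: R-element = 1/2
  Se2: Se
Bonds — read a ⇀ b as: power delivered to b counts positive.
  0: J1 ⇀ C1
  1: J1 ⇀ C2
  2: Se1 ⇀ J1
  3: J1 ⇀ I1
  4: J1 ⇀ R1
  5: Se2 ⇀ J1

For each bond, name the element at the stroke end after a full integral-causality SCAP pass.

bond 2 stroke→J1  (source Se1 imposes e)
bond 5 stroke→J1  (Se2: effort source, stroke at far end)
bond 0 stroke→J1  (C1: C, integral causality)
bond 1 stroke→J1  (C2 outputs effort q/C2)
bond 3 stroke→I1  (I1: I, integral causality)
bond 4 stroke→J1  (J1: bond 3 brought flow, rest push out)

bond 0 →J1
bond 1 →J1
bond 2 →J1
bond 3 →I1
bond 4 →J1
bond 5 →J1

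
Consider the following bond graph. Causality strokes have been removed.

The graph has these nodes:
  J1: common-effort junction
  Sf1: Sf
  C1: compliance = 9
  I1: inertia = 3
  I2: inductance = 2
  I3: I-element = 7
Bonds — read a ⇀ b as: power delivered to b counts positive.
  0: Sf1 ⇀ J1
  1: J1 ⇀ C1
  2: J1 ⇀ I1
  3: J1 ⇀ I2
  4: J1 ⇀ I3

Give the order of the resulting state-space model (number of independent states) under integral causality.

4  (C1, I1, I2, I3 all integral)

bond 0 →Sf1  (Sf1 fixes flow; stroke at Sf1)
bond 1 →J1  (prefer integral on C1)
bond 2 →I1  (common-e at J1 fixed by 1)
bond 3 →I2  (J1 effort already set via bond 1)
bond 4 →I3  (0-jn J1 has e-setter on 1)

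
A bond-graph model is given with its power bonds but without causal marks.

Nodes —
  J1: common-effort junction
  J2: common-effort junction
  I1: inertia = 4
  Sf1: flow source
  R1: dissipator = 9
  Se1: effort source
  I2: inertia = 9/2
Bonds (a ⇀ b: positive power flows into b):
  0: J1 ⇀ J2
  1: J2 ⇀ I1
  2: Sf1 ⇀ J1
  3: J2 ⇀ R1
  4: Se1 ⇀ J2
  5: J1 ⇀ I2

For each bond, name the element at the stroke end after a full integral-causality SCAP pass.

b0 →J1
b1 →I1
b2 →Sf1
b3 →R1
b4 →J2
b5 →I2

#2 |Sf1  (Sf1 fixes flow; stroke at Sf1)
#4 |J2  (source Se1 imposes e)
#0 |J1  (common-e at J2 fixed by 4)
#1 |I1  (J2: bond 4 brought effort, rest push out)
#3 |R1  (common-e at J2 fixed by 4)
#5 |I2  (common-e at J1 fixed by 0)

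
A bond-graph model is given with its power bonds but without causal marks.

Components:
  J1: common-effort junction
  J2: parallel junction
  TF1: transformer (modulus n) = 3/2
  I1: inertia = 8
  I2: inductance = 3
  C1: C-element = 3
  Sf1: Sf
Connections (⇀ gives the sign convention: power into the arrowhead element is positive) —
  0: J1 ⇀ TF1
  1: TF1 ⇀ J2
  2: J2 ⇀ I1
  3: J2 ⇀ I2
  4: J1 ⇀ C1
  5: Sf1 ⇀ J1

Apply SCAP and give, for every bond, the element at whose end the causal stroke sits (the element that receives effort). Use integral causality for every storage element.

β0 →TF1
β1 →J2
β2 →I1
β3 →I2
β4 →J1
β5 →Sf1

b5 stroke at Sf1  (Sf1 fixes flow; stroke at Sf1)
b2 stroke at I1  (I1 integral (f out))
b3 stroke at I2  (prefer integral on I2)
b1 stroke at J2  (only one effort-in slot at J2)
b0 stroke at TF1  (TF TF1: opposite of bond 1)
b4 stroke at J1  (only one effort-in slot at J1)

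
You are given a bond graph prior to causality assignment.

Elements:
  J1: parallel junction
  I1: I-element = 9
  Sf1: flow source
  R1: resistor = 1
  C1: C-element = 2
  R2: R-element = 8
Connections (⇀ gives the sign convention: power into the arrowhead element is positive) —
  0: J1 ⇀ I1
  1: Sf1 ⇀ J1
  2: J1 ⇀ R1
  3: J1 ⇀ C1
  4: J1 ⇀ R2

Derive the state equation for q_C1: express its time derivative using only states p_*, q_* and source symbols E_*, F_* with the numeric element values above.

bond 1 stroke→Sf1  (Sf1 (Sf) sets flow on bond)
bond 0 stroke→I1  (prefer integral on I1)
bond 3 stroke→J1  (prefer integral on C1)
bond 2 stroke→R1  (J1: bond 3 brought effort, rest push out)
bond 4 stroke→R2  (J1 effort already set via bond 3)

dq_C1/dt = F_Sf1 - p_I1/9 - 9*q_C1/16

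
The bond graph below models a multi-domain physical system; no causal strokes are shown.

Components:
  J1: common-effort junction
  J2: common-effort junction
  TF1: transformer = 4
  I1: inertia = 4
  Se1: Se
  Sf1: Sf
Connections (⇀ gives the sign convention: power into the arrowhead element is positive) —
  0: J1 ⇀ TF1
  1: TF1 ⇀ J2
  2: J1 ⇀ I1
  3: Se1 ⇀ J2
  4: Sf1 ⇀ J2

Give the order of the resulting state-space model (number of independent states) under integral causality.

1  (I1 all integral)

bond 3 →J2  (Se1: effort source, stroke at far end)
bond 4 →Sf1  (source Sf1 imposes f)
bond 1 →TF1  (J2: bond 3 brought effort, rest push out)
bond 0 →J1  (TF1: transformer flips bond 1)
bond 2 →I1  (J1 effort already set via bond 0)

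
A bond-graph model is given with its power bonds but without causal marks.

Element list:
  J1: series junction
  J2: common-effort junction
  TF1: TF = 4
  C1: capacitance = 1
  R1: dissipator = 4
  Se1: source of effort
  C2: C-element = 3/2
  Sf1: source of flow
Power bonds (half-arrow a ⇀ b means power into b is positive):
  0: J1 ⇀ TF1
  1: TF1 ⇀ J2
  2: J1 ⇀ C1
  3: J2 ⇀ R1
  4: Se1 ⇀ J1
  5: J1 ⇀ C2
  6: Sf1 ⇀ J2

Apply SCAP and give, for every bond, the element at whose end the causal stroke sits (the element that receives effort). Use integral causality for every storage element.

β0 stroke→TF1
β1 stroke→J2
β2 stroke→J1
β3 stroke→R1
β4 stroke→J1
β5 stroke→J1
β6 stroke→Sf1

#4 stroke at J1  (Se1 fixes effort; stroke away)
#6 stroke at Sf1  (Sf1 (Sf) sets flow on bond)
#2 stroke at J1  (C1: C, integral causality)
#5 stroke at J1  (C2: C, integral causality)
#0 stroke at TF1  (closing 1-jn rule on J1)
#1 stroke at J2  (TF1 one-in-one-out from 0)
#3 stroke at R1  (0-jn J2 has e-setter on 1)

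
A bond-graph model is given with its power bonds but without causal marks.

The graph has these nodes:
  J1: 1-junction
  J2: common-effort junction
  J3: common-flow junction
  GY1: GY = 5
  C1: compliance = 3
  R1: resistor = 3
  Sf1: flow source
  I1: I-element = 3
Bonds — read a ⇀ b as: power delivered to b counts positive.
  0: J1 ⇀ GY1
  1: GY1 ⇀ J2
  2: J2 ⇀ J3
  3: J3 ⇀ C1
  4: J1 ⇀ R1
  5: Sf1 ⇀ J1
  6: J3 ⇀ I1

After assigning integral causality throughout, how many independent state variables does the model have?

2  (C1, I1 all integral)

b5 stroke→Sf1  (Sf1 (Sf) sets flow on bond)
b0 stroke→J1  (common-f at J1 fixed by 5)
b4 stroke→J1  (1-jn J1 has f-setter on 5)
b1 stroke→J2  (GY GY1: same side as bond 0)
b2 stroke→J3  (common-e at J2 fixed by 1)
b3 stroke→J3  (C1 outputs effort q/C1)
b6 stroke→I1  (J3: last free bond brings flow in)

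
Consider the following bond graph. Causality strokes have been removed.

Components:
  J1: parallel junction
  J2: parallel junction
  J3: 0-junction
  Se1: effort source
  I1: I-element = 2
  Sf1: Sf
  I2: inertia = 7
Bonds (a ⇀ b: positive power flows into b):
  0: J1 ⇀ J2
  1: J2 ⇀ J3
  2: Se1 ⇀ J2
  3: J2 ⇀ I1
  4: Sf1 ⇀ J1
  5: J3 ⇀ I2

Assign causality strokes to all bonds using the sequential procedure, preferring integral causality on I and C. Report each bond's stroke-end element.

#2 |J2  (Se1 fixes effort; stroke away)
#4 |Sf1  (source Sf1 imposes f)
#0 |J1  (closing 0-jn rule on J1)
#1 |J3  (J2 effort already set via bond 2)
#3 |I1  (common-e at J2 fixed by 2)
#5 |I2  (0-jn J3 has e-setter on 1)

β0 |J1
β1 |J3
β2 |J2
β3 |I1
β4 |Sf1
β5 |I2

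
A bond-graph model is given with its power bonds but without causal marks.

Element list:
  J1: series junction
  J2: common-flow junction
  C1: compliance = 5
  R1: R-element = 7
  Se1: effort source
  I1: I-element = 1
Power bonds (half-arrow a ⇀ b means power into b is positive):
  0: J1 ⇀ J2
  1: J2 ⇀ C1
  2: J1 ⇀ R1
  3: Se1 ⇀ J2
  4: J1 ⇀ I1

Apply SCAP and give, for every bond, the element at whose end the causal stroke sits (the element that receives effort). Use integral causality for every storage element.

b3 →J2  (Se1 fixes effort; stroke away)
b1 →J2  (C1: C, integral causality)
b0 →J1  (closing 1-jn rule on J2)
b4 →I1  (prefer integral on I1)
b2 →J1  (J1 flow already set via bond 4)

bond 0 |J1
bond 1 |J2
bond 2 |J1
bond 3 |J2
bond 4 |I1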